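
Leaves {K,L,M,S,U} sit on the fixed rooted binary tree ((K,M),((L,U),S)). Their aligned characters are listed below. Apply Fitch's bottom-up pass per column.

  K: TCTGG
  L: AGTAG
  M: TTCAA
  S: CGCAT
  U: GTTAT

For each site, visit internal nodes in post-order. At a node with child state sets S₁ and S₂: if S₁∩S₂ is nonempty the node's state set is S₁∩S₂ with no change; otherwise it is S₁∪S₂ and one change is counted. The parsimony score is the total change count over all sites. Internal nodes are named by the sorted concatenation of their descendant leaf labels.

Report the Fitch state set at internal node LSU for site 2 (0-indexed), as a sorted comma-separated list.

C,T

KM@0: {T} ∩ {T} = {T} (intersection, +0)
LU@0: {A} ∪ {G} = {A,G} (union, +1)
LSU@0: {A,G} ∪ {C} = {A,C,G} (union, +1)
KLMSU@0: {T} ∪ {A,C,G} = {A,C,G,T} (union, +1)
KM@1: {C} ∪ {T} = {C,T} (union, +1)
LU@1: {G} ∪ {T} = {G,T} (union, +1)
LSU@1: {G,T} ∩ {G} = {G} (intersection, +0)
KLMSU@1: {C,T} ∪ {G} = {C,G,T} (union, +1)
KM@2: {T} ∪ {C} = {C,T} (union, +1)
LU@2: {T} ∩ {T} = {T} (intersection, +0)
LSU@2: {T} ∪ {C} = {C,T} (union, +1)
KLMSU@2: {C,T} ∩ {C,T} = {C,T} (intersection, +0)
KM@3: {G} ∪ {A} = {A,G} (union, +1)
LU@3: {A} ∩ {A} = {A} (intersection, +0)
LSU@3: {A} ∩ {A} = {A} (intersection, +0)
KLMSU@3: {A,G} ∩ {A} = {A} (intersection, +0)
KM@4: {G} ∪ {A} = {A,G} (union, +1)
LU@4: {G} ∪ {T} = {G,T} (union, +1)
LSU@4: {G,T} ∩ {T} = {T} (intersection, +0)
KLMSU@4: {A,G} ∪ {T} = {A,G,T} (union, +1)
per-site changes: [3, 3, 2, 1, 3]; total = 12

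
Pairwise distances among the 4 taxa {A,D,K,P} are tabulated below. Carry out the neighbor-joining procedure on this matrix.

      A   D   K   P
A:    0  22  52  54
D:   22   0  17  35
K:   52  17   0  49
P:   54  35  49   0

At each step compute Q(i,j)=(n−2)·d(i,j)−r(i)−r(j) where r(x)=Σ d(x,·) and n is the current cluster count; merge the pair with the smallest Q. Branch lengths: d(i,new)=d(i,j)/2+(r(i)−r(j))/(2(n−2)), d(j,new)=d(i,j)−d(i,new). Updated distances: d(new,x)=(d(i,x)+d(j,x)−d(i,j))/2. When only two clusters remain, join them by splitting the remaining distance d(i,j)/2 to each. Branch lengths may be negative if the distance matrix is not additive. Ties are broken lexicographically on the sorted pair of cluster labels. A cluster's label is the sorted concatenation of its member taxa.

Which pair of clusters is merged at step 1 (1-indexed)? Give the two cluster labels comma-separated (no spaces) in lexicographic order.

A,D

iteration 1: select A,D (d=22, Q=-158); attach at lengths (49/2, -5/2); label the merged cluster AD
  updated: d(AD,K)=47/2, d(AD,P)=67/2
iteration 2: select AD,K (d=47/2, Q=-106); attach at lengths (4, 39/2); label the merged cluster ADK
  updated: d(ADK,P)=59/2
iteration 3: select ADK,P (d=59/2); attach at lengths (59/4, 59/4); label the merged cluster ADKP
final tree: (((A:49/2,D:-5/2):4,K:39/2):59/4,P:59/4)
total length: 75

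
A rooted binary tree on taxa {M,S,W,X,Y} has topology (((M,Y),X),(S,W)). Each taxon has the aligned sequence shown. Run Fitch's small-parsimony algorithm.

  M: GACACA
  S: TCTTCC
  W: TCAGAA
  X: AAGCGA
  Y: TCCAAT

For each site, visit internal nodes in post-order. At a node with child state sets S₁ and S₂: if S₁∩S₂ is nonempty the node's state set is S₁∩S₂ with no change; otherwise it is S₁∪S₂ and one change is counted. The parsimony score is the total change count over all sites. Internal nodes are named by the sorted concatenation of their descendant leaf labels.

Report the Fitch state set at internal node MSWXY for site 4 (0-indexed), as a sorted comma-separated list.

MY@0: {G} ∪ {T} = {G,T} (union, +1)
MXY@0: {G,T} ∪ {A} = {A,G,T} (union, +1)
SW@0: {T} ∩ {T} = {T} (intersection, +0)
MSWXY@0: {A,G,T} ∩ {T} = {T} (intersection, +0)
MY@1: {A} ∪ {C} = {A,C} (union, +1)
MXY@1: {A,C} ∩ {A} = {A} (intersection, +0)
SW@1: {C} ∩ {C} = {C} (intersection, +0)
MSWXY@1: {A} ∪ {C} = {A,C} (union, +1)
MY@2: {C} ∩ {C} = {C} (intersection, +0)
MXY@2: {C} ∪ {G} = {C,G} (union, +1)
SW@2: {T} ∪ {A} = {A,T} (union, +1)
MSWXY@2: {C,G} ∪ {A,T} = {A,C,G,T} (union, +1)
MY@3: {A} ∩ {A} = {A} (intersection, +0)
MXY@3: {A} ∪ {C} = {A,C} (union, +1)
SW@3: {T} ∪ {G} = {G,T} (union, +1)
MSWXY@3: {A,C} ∪ {G,T} = {A,C,G,T} (union, +1)
MY@4: {C} ∪ {A} = {A,C} (union, +1)
MXY@4: {A,C} ∪ {G} = {A,C,G} (union, +1)
SW@4: {C} ∪ {A} = {A,C} (union, +1)
MSWXY@4: {A,C,G} ∩ {A,C} = {A,C} (intersection, +0)
MY@5: {A} ∪ {T} = {A,T} (union, +1)
MXY@5: {A,T} ∩ {A} = {A} (intersection, +0)
SW@5: {C} ∪ {A} = {A,C} (union, +1)
MSWXY@5: {A} ∩ {A,C} = {A} (intersection, +0)
per-site changes: [2, 2, 3, 3, 3, 2]; total = 15

A,C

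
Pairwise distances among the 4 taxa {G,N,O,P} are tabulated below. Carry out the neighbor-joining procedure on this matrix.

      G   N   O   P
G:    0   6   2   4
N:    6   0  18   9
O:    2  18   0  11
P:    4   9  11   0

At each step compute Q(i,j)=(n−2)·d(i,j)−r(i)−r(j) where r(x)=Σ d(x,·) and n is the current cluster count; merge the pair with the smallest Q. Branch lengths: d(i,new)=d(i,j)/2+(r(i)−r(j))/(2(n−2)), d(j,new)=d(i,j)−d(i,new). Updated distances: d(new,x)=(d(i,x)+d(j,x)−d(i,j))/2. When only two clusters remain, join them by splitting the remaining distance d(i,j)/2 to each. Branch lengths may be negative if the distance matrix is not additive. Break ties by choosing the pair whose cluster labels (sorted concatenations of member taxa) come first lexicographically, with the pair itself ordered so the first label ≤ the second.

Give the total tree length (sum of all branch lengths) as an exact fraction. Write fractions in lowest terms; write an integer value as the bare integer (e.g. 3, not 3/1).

61/4

step 1: merge (G,O) at d=2, Q=-39; branch lengths G→-15/4, O→23/4; new cluster GO
  updated: d(GO,N)=11, d(GO,P)=13/2
step 2: merge (GO,N) at d=11, Q=-53/2; branch lengths GO→17/4, N→27/4; new cluster GNO
  updated: d(GNO,P)=9/4
step 3: merge (GNO,P) at d=9/4; branch lengths GNO→9/8, P→9/8; new cluster GNOP
final tree: (((G:-15/4,O:23/4):17/4,N:27/4):9/8,P:9/8)
total length: 61/4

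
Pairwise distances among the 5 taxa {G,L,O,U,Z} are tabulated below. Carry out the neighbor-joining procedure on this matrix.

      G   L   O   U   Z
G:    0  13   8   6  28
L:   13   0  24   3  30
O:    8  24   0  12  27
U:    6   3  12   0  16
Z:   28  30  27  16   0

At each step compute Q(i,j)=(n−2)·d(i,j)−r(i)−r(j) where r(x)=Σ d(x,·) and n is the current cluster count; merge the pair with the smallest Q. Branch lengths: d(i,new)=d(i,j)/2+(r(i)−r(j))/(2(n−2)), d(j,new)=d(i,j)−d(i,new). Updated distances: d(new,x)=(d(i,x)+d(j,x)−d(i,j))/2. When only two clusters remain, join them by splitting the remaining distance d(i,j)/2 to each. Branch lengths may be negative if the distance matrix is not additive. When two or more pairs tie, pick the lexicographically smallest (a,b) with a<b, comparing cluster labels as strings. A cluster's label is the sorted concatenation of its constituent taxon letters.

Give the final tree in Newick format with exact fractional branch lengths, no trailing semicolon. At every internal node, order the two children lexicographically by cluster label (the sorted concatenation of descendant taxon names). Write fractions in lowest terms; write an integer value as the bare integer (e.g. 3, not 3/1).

step 1: merge (G,O) at d=8, Q=-102; branch lengths G→4/3, O→20/3; new cluster GO
  updated: d(GO,L)=29/2, d(GO,U)=5, d(GO,Z)=47/2
step 2: merge (GO,Z) at d=47/2, Q=-131/2; branch lengths GO→41/8, Z→147/8; new cluster GOZ
  updated: d(GOZ,L)=21/2, d(GOZ,U)=-5/4
step 3: merge (GOZ,L) at d=21/2, Q=-49/4; branch lengths GOZ→25/8, L→59/8; new cluster GLOZ
  updated: d(GLOZ,U)=-35/8
step 4: merge (GLOZ,U) at d=-35/8; branch lengths GLOZ→-35/16, U→-35/16; new cluster GLOUZ
final tree: ((((G:4/3,O:20/3):41/8,Z:147/8):25/8,L:59/8):-35/16,U:-35/16)
total length: 301/8

((((G:4/3,O:20/3):41/8,Z:147/8):25/8,L:59/8):-35/16,U:-35/16)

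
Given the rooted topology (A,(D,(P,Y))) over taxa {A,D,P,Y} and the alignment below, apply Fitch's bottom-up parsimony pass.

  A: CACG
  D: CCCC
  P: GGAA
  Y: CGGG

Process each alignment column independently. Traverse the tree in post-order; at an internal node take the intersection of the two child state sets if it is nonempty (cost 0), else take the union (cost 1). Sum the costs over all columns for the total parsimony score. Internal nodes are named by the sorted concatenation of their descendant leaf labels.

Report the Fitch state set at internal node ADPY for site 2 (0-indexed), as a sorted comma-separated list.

[col 0] PY: children P:{G}, Y:{C} ∪→ {C,G}; cost 1
[col 0] DPY: children D:{C}, PY:{C,G} ∩→ {C}; cost 0
[col 0] ADPY: children A:{C}, DPY:{C} ∩→ {C}; cost 0
[col 1] PY: children P:{G}, Y:{G} ∩→ {G}; cost 0
[col 1] DPY: children D:{C}, PY:{G} ∪→ {C,G}; cost 1
[col 1] ADPY: children A:{A}, DPY:{C,G} ∪→ {A,C,G}; cost 1
[col 2] PY: children P:{A}, Y:{G} ∪→ {A,G}; cost 1
[col 2] DPY: children D:{C}, PY:{A,G} ∪→ {A,C,G}; cost 1
[col 2] ADPY: children A:{C}, DPY:{A,C,G} ∩→ {C}; cost 0
[col 3] PY: children P:{A}, Y:{G} ∪→ {A,G}; cost 1
[col 3] DPY: children D:{C}, PY:{A,G} ∪→ {A,C,G}; cost 1
[col 3] ADPY: children A:{G}, DPY:{A,C,G} ∩→ {G}; cost 0
per-site changes: [1, 2, 2, 2]; total = 7

C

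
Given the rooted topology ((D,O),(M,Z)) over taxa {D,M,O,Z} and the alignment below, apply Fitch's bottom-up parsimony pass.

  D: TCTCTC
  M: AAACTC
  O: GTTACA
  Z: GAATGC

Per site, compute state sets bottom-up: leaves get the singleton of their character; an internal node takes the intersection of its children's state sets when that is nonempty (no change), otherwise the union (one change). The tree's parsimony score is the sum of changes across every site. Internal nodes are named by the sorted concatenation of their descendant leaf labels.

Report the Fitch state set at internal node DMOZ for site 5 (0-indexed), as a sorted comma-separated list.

[col 0] DO: children D:{T}, O:{G} ∪→ {G,T}; cost 1
[col 0] MZ: children M:{A}, Z:{G} ∪→ {A,G}; cost 1
[col 0] DMOZ: children DO:{G,T}, MZ:{A,G} ∩→ {G}; cost 0
[col 1] DO: children D:{C}, O:{T} ∪→ {C,T}; cost 1
[col 1] MZ: children M:{A}, Z:{A} ∩→ {A}; cost 0
[col 1] DMOZ: children DO:{C,T}, MZ:{A} ∪→ {A,C,T}; cost 1
[col 2] DO: children D:{T}, O:{T} ∩→ {T}; cost 0
[col 2] MZ: children M:{A}, Z:{A} ∩→ {A}; cost 0
[col 2] DMOZ: children DO:{T}, MZ:{A} ∪→ {A,T}; cost 1
[col 3] DO: children D:{C}, O:{A} ∪→ {A,C}; cost 1
[col 3] MZ: children M:{C}, Z:{T} ∪→ {C,T}; cost 1
[col 3] DMOZ: children DO:{A,C}, MZ:{C,T} ∩→ {C}; cost 0
[col 4] DO: children D:{T}, O:{C} ∪→ {C,T}; cost 1
[col 4] MZ: children M:{T}, Z:{G} ∪→ {G,T}; cost 1
[col 4] DMOZ: children DO:{C,T}, MZ:{G,T} ∩→ {T}; cost 0
[col 5] DO: children D:{C}, O:{A} ∪→ {A,C}; cost 1
[col 5] MZ: children M:{C}, Z:{C} ∩→ {C}; cost 0
[col 5] DMOZ: children DO:{A,C}, MZ:{C} ∩→ {C}; cost 0
per-site changes: [2, 2, 1, 2, 2, 1]; total = 10

C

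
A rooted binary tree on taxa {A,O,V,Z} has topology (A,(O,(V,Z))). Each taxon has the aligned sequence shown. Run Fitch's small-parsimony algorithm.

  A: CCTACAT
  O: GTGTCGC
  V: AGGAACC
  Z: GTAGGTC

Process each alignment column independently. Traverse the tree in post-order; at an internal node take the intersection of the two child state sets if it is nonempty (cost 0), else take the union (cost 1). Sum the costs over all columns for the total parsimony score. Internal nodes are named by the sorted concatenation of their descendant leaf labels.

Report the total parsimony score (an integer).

14

VZ@0: {A} ∪ {G} = {A,G} (union, +1)
OVZ@0: {G} ∩ {A,G} = {G} (intersection, +0)
AOVZ@0: {C} ∪ {G} = {C,G} (union, +1)
VZ@1: {G} ∪ {T} = {G,T} (union, +1)
OVZ@1: {T} ∩ {G,T} = {T} (intersection, +0)
AOVZ@1: {C} ∪ {T} = {C,T} (union, +1)
VZ@2: {G} ∪ {A} = {A,G} (union, +1)
OVZ@2: {G} ∩ {A,G} = {G} (intersection, +0)
AOVZ@2: {T} ∪ {G} = {G,T} (union, +1)
VZ@3: {A} ∪ {G} = {A,G} (union, +1)
OVZ@3: {T} ∪ {A,G} = {A,G,T} (union, +1)
AOVZ@3: {A} ∩ {A,G,T} = {A} (intersection, +0)
VZ@4: {A} ∪ {G} = {A,G} (union, +1)
OVZ@4: {C} ∪ {A,G} = {A,C,G} (union, +1)
AOVZ@4: {C} ∩ {A,C,G} = {C} (intersection, +0)
VZ@5: {C} ∪ {T} = {C,T} (union, +1)
OVZ@5: {G} ∪ {C,T} = {C,G,T} (union, +1)
AOVZ@5: {A} ∪ {C,G,T} = {A,C,G,T} (union, +1)
VZ@6: {C} ∩ {C} = {C} (intersection, +0)
OVZ@6: {C} ∩ {C} = {C} (intersection, +0)
AOVZ@6: {T} ∪ {C} = {C,T} (union, +1)
per-site changes: [2, 2, 2, 2, 2, 3, 1]; total = 14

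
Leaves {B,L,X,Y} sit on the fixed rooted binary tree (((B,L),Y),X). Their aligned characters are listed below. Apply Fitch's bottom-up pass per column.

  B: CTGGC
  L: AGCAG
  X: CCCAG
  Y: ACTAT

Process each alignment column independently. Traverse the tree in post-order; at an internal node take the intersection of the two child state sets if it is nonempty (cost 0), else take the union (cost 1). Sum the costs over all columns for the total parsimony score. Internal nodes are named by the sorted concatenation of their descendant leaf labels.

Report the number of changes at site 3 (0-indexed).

site 0, node BL: B={C} ∪ L={A} → {A,C} (+1)
site 0, node BLY: BL={A,C} ∩ Y={A} → {A} (+0)
site 0, node BLXY: BLY={A} ∪ X={C} → {A,C} (+1)
site 1, node BL: B={T} ∪ L={G} → {G,T} (+1)
site 1, node BLY: BL={G,T} ∪ Y={C} → {C,G,T} (+1)
site 1, node BLXY: BLY={C,G,T} ∩ X={C} → {C} (+0)
site 2, node BL: B={G} ∪ L={C} → {C,G} (+1)
site 2, node BLY: BL={C,G} ∪ Y={T} → {C,G,T} (+1)
site 2, node BLXY: BLY={C,G,T} ∩ X={C} → {C} (+0)
site 3, node BL: B={G} ∪ L={A} → {A,G} (+1)
site 3, node BLY: BL={A,G} ∩ Y={A} → {A} (+0)
site 3, node BLXY: BLY={A} ∩ X={A} → {A} (+0)
site 4, node BL: B={C} ∪ L={G} → {C,G} (+1)
site 4, node BLY: BL={C,G} ∪ Y={T} → {C,G,T} (+1)
site 4, node BLXY: BLY={C,G,T} ∩ X={G} → {G} (+0)
per-site changes: [2, 2, 2, 1, 2]; total = 9

1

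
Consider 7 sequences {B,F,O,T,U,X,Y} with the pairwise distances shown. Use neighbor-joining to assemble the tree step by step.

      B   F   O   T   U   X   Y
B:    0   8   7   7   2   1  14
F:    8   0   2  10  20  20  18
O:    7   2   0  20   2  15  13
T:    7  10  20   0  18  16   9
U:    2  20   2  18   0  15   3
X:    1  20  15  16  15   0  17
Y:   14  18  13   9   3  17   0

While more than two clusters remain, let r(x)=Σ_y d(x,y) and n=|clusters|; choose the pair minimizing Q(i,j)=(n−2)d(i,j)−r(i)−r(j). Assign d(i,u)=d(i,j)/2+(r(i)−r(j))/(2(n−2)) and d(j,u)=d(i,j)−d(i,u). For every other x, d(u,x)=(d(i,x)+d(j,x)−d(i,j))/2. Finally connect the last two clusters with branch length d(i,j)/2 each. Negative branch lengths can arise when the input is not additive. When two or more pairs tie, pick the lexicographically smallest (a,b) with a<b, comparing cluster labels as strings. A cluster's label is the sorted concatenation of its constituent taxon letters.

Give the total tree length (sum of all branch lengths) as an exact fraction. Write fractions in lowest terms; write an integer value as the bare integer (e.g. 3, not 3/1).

229/8

iteration 1: select F,O (d=2, Q=-127); attach at lengths (29/10, -9/10); label the merged cluster FO
  updated: d(B,FO)=13/2, d(FO,T)=14, d(FO,U)=10, d(FO,X)=33/2, d(FO,Y)=29/2
iteration 2: select U,Y (d=3, Q=-187/2); attach at lengths (5/16, 43/16); label the merged cluster UY
  updated: d(B,UY)=13/2, d(FO,UY)=43/4, d(T,UY)=12, d(UY,X)=29/2
iteration 3: select B,X (d=1, Q=-66); attach at lengths (-4, 5); label the merged cluster BX
  updated: d(BX,FO)=11, d(BX,T)=11, d(BX,UY)=10
iteration 4: select BX,T (d=11, Q=-47); attach at lengths (17/4, 27/4); label the merged cluster BTX
  updated: d(BTX,FO)=7, d(BTX,UY)=11/2
iteration 5: select BTX,FO (d=7, Q=-93/4); attach at lengths (7/8, 49/8); label the merged cluster BFOTX
  updated: d(BFOTX,UY)=37/8
iteration 6: select BFOTX,UY (d=37/8); attach at lengths (37/16, 37/16); label the merged cluster BFOTUXY
final tree: ((((B:-4,X:5):17/4,T:27/4):7/8,(F:29/10,O:-9/10):49/8):37/16,(U:5/16,Y:43/16):37/16)
total length: 229/8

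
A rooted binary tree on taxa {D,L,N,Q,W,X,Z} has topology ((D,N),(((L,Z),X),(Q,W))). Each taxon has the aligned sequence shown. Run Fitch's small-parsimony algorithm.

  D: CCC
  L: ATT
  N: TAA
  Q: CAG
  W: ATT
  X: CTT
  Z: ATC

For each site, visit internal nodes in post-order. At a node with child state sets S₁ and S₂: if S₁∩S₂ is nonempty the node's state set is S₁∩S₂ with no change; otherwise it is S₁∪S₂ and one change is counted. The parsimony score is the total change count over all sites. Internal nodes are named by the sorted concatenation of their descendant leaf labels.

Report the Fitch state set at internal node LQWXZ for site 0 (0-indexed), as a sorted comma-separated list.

DN@0: {C} ∪ {T} = {C,T} (union, +1)
LZ@0: {A} ∩ {A} = {A} (intersection, +0)
LXZ@0: {A} ∪ {C} = {A,C} (union, +1)
QW@0: {C} ∪ {A} = {A,C} (union, +1)
LQWXZ@0: {A,C} ∩ {A,C} = {A,C} (intersection, +0)
DLNQWXZ@0: {C,T} ∩ {A,C} = {C} (intersection, +0)
DN@1: {C} ∪ {A} = {A,C} (union, +1)
LZ@1: {T} ∩ {T} = {T} (intersection, +0)
LXZ@1: {T} ∩ {T} = {T} (intersection, +0)
QW@1: {A} ∪ {T} = {A,T} (union, +1)
LQWXZ@1: {T} ∩ {A,T} = {T} (intersection, +0)
DLNQWXZ@1: {A,C} ∪ {T} = {A,C,T} (union, +1)
DN@2: {C} ∪ {A} = {A,C} (union, +1)
LZ@2: {T} ∪ {C} = {C,T} (union, +1)
LXZ@2: {C,T} ∩ {T} = {T} (intersection, +0)
QW@2: {G} ∪ {T} = {G,T} (union, +1)
LQWXZ@2: {T} ∩ {G,T} = {T} (intersection, +0)
DLNQWXZ@2: {A,C} ∪ {T} = {A,C,T} (union, +1)
per-site changes: [3, 3, 4]; total = 10

A,C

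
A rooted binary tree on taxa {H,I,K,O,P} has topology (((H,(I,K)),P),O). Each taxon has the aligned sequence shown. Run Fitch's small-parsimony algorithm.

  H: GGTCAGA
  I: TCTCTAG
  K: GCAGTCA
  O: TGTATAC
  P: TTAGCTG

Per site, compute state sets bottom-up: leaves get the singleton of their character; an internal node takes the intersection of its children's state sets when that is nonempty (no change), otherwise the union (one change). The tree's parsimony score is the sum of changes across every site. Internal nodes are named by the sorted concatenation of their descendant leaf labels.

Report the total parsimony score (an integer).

site 0, node IK: I={T} ∪ K={G} → {G,T} (+1)
site 0, node HIK: H={G} ∩ IK={G,T} → {G} (+0)
site 0, node HIKP: HIK={G} ∪ P={T} → {G,T} (+1)
site 0, node HIKOP: HIKP={G,T} ∩ O={T} → {T} (+0)
site 1, node IK: I={C} ∩ K={C} → {C} (+0)
site 1, node HIK: H={G} ∪ IK={C} → {C,G} (+1)
site 1, node HIKP: HIK={C,G} ∪ P={T} → {C,G,T} (+1)
site 1, node HIKOP: HIKP={C,G,T} ∩ O={G} → {G} (+0)
site 2, node IK: I={T} ∪ K={A} → {A,T} (+1)
site 2, node HIK: H={T} ∩ IK={A,T} → {T} (+0)
site 2, node HIKP: HIK={T} ∪ P={A} → {A,T} (+1)
site 2, node HIKOP: HIKP={A,T} ∩ O={T} → {T} (+0)
site 3, node IK: I={C} ∪ K={G} → {C,G} (+1)
site 3, node HIK: H={C} ∩ IK={C,G} → {C} (+0)
site 3, node HIKP: HIK={C} ∪ P={G} → {C,G} (+1)
site 3, node HIKOP: HIKP={C,G} ∪ O={A} → {A,C,G} (+1)
site 4, node IK: I={T} ∩ K={T} → {T} (+0)
site 4, node HIK: H={A} ∪ IK={T} → {A,T} (+1)
site 4, node HIKP: HIK={A,T} ∪ P={C} → {A,C,T} (+1)
site 4, node HIKOP: HIKP={A,C,T} ∩ O={T} → {T} (+0)
site 5, node IK: I={A} ∪ K={C} → {A,C} (+1)
site 5, node HIK: H={G} ∪ IK={A,C} → {A,C,G} (+1)
site 5, node HIKP: HIK={A,C,G} ∪ P={T} → {A,C,G,T} (+1)
site 5, node HIKOP: HIKP={A,C,G,T} ∩ O={A} → {A} (+0)
site 6, node IK: I={G} ∪ K={A} → {A,G} (+1)
site 6, node HIK: H={A} ∩ IK={A,G} → {A} (+0)
site 6, node HIKP: HIK={A} ∪ P={G} → {A,G} (+1)
site 6, node HIKOP: HIKP={A,G} ∪ O={C} → {A,C,G} (+1)
per-site changes: [2, 2, 2, 3, 2, 3, 3]; total = 17

17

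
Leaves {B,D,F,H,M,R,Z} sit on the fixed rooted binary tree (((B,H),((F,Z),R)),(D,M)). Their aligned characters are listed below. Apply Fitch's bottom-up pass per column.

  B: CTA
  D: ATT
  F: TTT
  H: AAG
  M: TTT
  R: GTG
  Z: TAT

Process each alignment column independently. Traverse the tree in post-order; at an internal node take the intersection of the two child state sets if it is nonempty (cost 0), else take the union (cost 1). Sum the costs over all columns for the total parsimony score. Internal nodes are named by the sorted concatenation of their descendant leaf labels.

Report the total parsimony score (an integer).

9

BH@0: {C} ∪ {A} = {A,C} (union, +1)
FZ@0: {T} ∩ {T} = {T} (intersection, +0)
FRZ@0: {T} ∪ {G} = {G,T} (union, +1)
BFHRZ@0: {A,C} ∪ {G,T} = {A,C,G,T} (union, +1)
DM@0: {A} ∪ {T} = {A,T} (union, +1)
BDFHMRZ@0: {A,C,G,T} ∩ {A,T} = {A,T} (intersection, +0)
BH@1: {T} ∪ {A} = {A,T} (union, +1)
FZ@1: {T} ∪ {A} = {A,T} (union, +1)
FRZ@1: {A,T} ∩ {T} = {T} (intersection, +0)
BFHRZ@1: {A,T} ∩ {T} = {T} (intersection, +0)
DM@1: {T} ∩ {T} = {T} (intersection, +0)
BDFHMRZ@1: {T} ∩ {T} = {T} (intersection, +0)
BH@2: {A} ∪ {G} = {A,G} (union, +1)
FZ@2: {T} ∩ {T} = {T} (intersection, +0)
FRZ@2: {T} ∪ {G} = {G,T} (union, +1)
BFHRZ@2: {A,G} ∩ {G,T} = {G} (intersection, +0)
DM@2: {T} ∩ {T} = {T} (intersection, +0)
BDFHMRZ@2: {G} ∪ {T} = {G,T} (union, +1)
per-site changes: [4, 2, 3]; total = 9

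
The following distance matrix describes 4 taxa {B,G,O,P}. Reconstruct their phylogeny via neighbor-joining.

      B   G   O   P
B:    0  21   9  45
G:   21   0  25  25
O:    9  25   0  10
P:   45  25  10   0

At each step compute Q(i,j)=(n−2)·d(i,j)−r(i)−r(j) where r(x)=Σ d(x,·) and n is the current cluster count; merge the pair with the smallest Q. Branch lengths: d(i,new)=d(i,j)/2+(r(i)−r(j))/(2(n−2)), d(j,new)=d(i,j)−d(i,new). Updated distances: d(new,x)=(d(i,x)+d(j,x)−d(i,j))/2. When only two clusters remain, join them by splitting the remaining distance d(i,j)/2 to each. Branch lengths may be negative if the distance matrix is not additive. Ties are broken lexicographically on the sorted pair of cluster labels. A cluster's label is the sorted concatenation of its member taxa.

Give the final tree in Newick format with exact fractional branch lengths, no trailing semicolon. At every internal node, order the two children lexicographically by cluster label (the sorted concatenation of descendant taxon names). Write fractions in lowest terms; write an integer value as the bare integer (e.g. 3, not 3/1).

step 1: merge (B,G) at d=21, Q=-104; branch lengths B→23/2, G→19/2; new cluster BG
  updated: d(BG,O)=13/2, d(BG,P)=49/2
step 2: merge (BG,O) at d=13/2, Q=-41; branch lengths BG→21/2, O→-4; new cluster BGO
  updated: d(BGO,P)=14
step 3: merge (BGO,P) at d=14; branch lengths BGO→7, P→7; new cluster BGOP
final tree: (((B:23/2,G:19/2):21/2,O:-4):7,P:7)
total length: 83/2

(((B:23/2,G:19/2):21/2,O:-4):7,P:7)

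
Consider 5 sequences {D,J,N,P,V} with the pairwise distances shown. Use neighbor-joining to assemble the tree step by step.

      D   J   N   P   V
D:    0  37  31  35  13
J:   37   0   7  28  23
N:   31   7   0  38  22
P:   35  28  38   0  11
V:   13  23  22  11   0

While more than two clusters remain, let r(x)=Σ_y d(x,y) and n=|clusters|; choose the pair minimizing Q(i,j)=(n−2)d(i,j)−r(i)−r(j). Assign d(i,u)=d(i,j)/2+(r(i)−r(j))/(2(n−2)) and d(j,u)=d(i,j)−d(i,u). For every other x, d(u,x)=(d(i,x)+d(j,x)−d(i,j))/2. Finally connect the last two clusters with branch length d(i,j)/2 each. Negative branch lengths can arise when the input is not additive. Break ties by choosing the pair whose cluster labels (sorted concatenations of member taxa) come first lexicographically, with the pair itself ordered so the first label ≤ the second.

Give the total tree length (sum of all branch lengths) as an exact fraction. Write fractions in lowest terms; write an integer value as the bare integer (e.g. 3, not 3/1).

415/8

step 1: merge (J,N) at d=7, Q=-172; branch lengths J→3, N→4; new cluster JN
  updated: d(D,JN)=61/2, d(JN,P)=59/2, d(JN,V)=19
step 2: merge (D,JN) at d=61/2, Q=-193/2; branch lengths D→121/8, JN→123/8; new cluster DJN
  updated: d(DJN,P)=17, d(DJN,V)=3/4
step 3: merge (DJN,P) at d=17, Q=-115/4; branch lengths DJN→27/8, P→109/8; new cluster DJNP
  updated: d(DJNP,V)=-21/8
step 4: merge (DJNP,V) at d=-21/8; branch lengths DJNP→-21/16, V→-21/16; new cluster DJNPV
final tree: (((D:121/8,(J:3,N:4):123/8):27/8,P:109/8):-21/16,V:-21/16)
total length: 415/8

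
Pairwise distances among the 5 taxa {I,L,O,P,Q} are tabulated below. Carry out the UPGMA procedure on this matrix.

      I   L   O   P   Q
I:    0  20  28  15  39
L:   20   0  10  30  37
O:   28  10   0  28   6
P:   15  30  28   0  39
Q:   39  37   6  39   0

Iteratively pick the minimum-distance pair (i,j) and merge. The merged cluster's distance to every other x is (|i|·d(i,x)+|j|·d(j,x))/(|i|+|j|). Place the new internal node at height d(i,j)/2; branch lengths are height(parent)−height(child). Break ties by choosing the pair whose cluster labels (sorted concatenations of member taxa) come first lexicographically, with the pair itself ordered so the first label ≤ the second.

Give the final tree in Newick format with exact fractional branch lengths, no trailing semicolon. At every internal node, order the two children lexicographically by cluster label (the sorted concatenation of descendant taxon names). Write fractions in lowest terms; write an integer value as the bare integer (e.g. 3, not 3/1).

((I:15/2,P:15/2):47/6,(L:47/4,(O:3,Q:3):35/4):43/12)

iteration 1: select O,Q (d=6); attach at lengths (3, 3); label the merged cluster OQ
  updated: d(I,OQ)=67/2, d(L,OQ)=47/2, d(OQ,P)=67/2
iteration 2: select I,P (d=15); attach at lengths (15/2, 15/2); label the merged cluster IP
  updated: d(IP,L)=25, d(IP,OQ)=67/2
iteration 3: select L,OQ (d=47/2); attach at lengths (47/4, 35/4); label the merged cluster LOQ
  updated: d(IP,LOQ)=92/3
iteration 4: select IP,LOQ (d=92/3); attach at lengths (47/6, 43/12); label the merged cluster ILOPQ
final tree: ((I:15/2,P:15/2):47/6,(L:47/4,(O:3,Q:3):35/4):43/12)
total length: 635/12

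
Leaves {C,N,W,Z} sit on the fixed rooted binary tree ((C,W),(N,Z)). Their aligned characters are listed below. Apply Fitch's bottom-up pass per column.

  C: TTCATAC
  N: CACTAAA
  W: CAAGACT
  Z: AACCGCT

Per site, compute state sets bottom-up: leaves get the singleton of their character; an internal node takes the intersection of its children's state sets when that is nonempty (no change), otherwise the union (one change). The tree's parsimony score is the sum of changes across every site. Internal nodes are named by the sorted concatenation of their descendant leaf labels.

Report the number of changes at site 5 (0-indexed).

site 0, node CW: C={T} ∪ W={C} → {C,T} (+1)
site 0, node NZ: N={C} ∪ Z={A} → {A,C} (+1)
site 0, node CNWZ: CW={C,T} ∩ NZ={A,C} → {C} (+0)
site 1, node CW: C={T} ∪ W={A} → {A,T} (+1)
site 1, node NZ: N={A} ∩ Z={A} → {A} (+0)
site 1, node CNWZ: CW={A,T} ∩ NZ={A} → {A} (+0)
site 2, node CW: C={C} ∪ W={A} → {A,C} (+1)
site 2, node NZ: N={C} ∩ Z={C} → {C} (+0)
site 2, node CNWZ: CW={A,C} ∩ NZ={C} → {C} (+0)
site 3, node CW: C={A} ∪ W={G} → {A,G} (+1)
site 3, node NZ: N={T} ∪ Z={C} → {C,T} (+1)
site 3, node CNWZ: CW={A,G} ∪ NZ={C,T} → {A,C,G,T} (+1)
site 4, node CW: C={T} ∪ W={A} → {A,T} (+1)
site 4, node NZ: N={A} ∪ Z={G} → {A,G} (+1)
site 4, node CNWZ: CW={A,T} ∩ NZ={A,G} → {A} (+0)
site 5, node CW: C={A} ∪ W={C} → {A,C} (+1)
site 5, node NZ: N={A} ∪ Z={C} → {A,C} (+1)
site 5, node CNWZ: CW={A,C} ∩ NZ={A,C} → {A,C} (+0)
site 6, node CW: C={C} ∪ W={T} → {C,T} (+1)
site 6, node NZ: N={A} ∪ Z={T} → {A,T} (+1)
site 6, node CNWZ: CW={C,T} ∩ NZ={A,T} → {T} (+0)
per-site changes: [2, 1, 1, 3, 2, 2, 2]; total = 13

2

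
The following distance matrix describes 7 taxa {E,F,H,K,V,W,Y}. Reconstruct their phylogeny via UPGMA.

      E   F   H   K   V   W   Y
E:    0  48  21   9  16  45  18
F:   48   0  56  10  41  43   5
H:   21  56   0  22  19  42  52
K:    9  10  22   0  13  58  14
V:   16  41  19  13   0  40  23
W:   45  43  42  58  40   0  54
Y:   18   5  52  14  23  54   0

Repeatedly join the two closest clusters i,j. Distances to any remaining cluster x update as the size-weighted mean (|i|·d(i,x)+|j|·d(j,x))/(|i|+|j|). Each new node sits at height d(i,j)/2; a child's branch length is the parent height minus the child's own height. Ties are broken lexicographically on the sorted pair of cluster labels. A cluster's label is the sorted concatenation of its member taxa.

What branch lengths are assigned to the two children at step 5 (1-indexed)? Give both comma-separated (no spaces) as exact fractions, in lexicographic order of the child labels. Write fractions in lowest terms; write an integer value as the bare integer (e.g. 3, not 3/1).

145/24,111/8

1. join F+Y (d=5) ⇒ FY; edges |F|=5/2, |Y|=5/2
  updated: d(E,FY)=33, d(FY,H)=54, d(FY,K)=12, d(FY,V)=32, d(FY,W)=97/2
2. join E+K (d=9) ⇒ EK; edges |E|=9/2, |K|=9/2
  updated: d(EK,FY)=45/2, d(EK,H)=43/2, d(EK,V)=29/2, d(EK,W)=103/2
3. join EK+V (d=29/2) ⇒ EKV; edges |EK|=11/4, |V|=29/4
  updated: d(EKV,FY)=77/3, d(EKV,H)=62/3, d(EKV,W)=143/3
4. join EKV+H (d=62/3) ⇒ EHKV; edges |EKV|=37/12, |H|=31/3
  updated: d(EHKV,FY)=131/4, d(EHKV,W)=185/4
5. join EHKV+FY (d=131/4) ⇒ EFHKVY; edges |EHKV|=145/24, |FY|=111/8
  updated: d(EFHKVY,W)=47
6. join EFHKVY+W (d=47) ⇒ EFHKVWY; edges |EFHKVY|=57/8, |W|=47/2
final tree: (((((E:9/2,K:9/2):11/4,V:29/4):37/12,H:31/3):145/24,(F:5/2,Y:5/2):111/8):57/8,W:47/2)
total length: 2111/24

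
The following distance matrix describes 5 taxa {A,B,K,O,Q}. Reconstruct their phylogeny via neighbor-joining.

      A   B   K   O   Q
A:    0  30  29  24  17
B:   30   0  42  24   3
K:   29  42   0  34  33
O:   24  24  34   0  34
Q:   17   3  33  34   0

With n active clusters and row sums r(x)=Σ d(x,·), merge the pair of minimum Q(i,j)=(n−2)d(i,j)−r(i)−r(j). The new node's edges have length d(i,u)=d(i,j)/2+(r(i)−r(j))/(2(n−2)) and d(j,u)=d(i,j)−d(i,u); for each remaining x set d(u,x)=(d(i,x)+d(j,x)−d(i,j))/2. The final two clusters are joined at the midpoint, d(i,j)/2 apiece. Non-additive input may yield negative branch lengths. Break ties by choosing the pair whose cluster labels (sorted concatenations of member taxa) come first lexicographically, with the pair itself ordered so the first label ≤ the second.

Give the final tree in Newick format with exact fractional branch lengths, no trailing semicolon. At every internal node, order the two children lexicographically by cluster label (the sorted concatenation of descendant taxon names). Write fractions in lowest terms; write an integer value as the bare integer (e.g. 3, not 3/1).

step 1: merge (B,Q) at d=3, Q=-177; branch lengths B→7/2, Q→-1/2; new cluster BQ
  updated: d(A,BQ)=22, d(BQ,K)=36, d(BQ,O)=55/2
step 2: merge (A,BQ) at d=22, Q=-233/2; branch lengths A→67/8, BQ→109/8; new cluster ABQ
  updated: d(ABQ,K)=43/2, d(ABQ,O)=59/4
step 3: merge (ABQ,K) at d=43/2, Q=-281/4; branch lengths ABQ→9/8, K→163/8; new cluster ABKQ
  updated: d(ABKQ,O)=109/8
step 4: merge (ABKQ,O) at d=109/8; branch lengths ABKQ→109/16, O→109/16; new cluster ABKOQ
final tree: (((A:67/8,(B:7/2,Q:-1/2):109/8):9/8,K:163/8):109/16,O:109/16)
total length: 481/8

(((A:67/8,(B:7/2,Q:-1/2):109/8):9/8,K:163/8):109/16,O:109/16)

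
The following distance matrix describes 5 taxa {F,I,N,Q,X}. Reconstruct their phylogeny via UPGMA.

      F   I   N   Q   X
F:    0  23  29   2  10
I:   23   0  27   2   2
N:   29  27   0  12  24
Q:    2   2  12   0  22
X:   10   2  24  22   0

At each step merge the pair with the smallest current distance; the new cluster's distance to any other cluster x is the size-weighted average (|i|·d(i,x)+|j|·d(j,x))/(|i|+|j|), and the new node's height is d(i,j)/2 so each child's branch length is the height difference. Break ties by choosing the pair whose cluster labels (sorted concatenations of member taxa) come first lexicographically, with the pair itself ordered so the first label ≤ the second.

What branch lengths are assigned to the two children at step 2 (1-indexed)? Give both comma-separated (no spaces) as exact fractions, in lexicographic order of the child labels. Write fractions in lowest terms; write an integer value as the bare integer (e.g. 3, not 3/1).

step 1: merge (F,Q) at d=2; branch lengths F→1, Q→1; new cluster FQ
  updated: d(FQ,I)=25/2, d(FQ,N)=41/2, d(FQ,X)=16
step 2: merge (I,X) at d=2; branch lengths I→1, X→1; new cluster IX
  updated: d(FQ,IX)=57/4, d(IX,N)=51/2
step 3: merge (FQ,IX) at d=57/4; branch lengths FQ→49/8, IX→49/8; new cluster FIQX
  updated: d(FIQX,N)=23
step 4: merge (FIQX,N) at d=23; branch lengths FIQX→35/8, N→23/2; new cluster FINQX
final tree: (((F:1,Q:1):49/8,(I:1,X:1):49/8):35/8,N:23/2)
total length: 257/8

1,1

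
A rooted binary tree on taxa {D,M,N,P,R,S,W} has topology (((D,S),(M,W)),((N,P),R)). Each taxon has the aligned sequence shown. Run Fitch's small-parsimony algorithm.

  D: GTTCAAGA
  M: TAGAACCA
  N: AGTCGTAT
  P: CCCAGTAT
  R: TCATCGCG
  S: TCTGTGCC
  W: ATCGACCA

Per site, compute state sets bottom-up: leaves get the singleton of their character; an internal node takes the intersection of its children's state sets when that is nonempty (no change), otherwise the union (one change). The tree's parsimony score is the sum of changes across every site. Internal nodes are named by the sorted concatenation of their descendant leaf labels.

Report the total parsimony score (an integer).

28

[col 0] DS: children D:{G}, S:{T} ∪→ {G,T}; cost 1
[col 0] MW: children M:{T}, W:{A} ∪→ {A,T}; cost 1
[col 0] DMSW: children DS:{G,T}, MW:{A,T} ∩→ {T}; cost 0
[col 0] NP: children N:{A}, P:{C} ∪→ {A,C}; cost 1
[col 0] NPR: children NP:{A,C}, R:{T} ∪→ {A,C,T}; cost 1
[col 0] DMNPRSW: children DMSW:{T}, NPR:{A,C,T} ∩→ {T}; cost 0
[col 1] DS: children D:{T}, S:{C} ∪→ {C,T}; cost 1
[col 1] MW: children M:{A}, W:{T} ∪→ {A,T}; cost 1
[col 1] DMSW: children DS:{C,T}, MW:{A,T} ∩→ {T}; cost 0
[col 1] NP: children N:{G}, P:{C} ∪→ {C,G}; cost 1
[col 1] NPR: children NP:{C,G}, R:{C} ∩→ {C}; cost 0
[col 1] DMNPRSW: children DMSW:{T}, NPR:{C} ∪→ {C,T}; cost 1
[col 2] DS: children D:{T}, S:{T} ∩→ {T}; cost 0
[col 2] MW: children M:{G}, W:{C} ∪→ {C,G}; cost 1
[col 2] DMSW: children DS:{T}, MW:{C,G} ∪→ {C,G,T}; cost 1
[col 2] NP: children N:{T}, P:{C} ∪→ {C,T}; cost 1
[col 2] NPR: children NP:{C,T}, R:{A} ∪→ {A,C,T}; cost 1
[col 2] DMNPRSW: children DMSW:{C,G,T}, NPR:{A,C,T} ∩→ {C,T}; cost 0
[col 3] DS: children D:{C}, S:{G} ∪→ {C,G}; cost 1
[col 3] MW: children M:{A}, W:{G} ∪→ {A,G}; cost 1
[col 3] DMSW: children DS:{C,G}, MW:{A,G} ∩→ {G}; cost 0
[col 3] NP: children N:{C}, P:{A} ∪→ {A,C}; cost 1
[col 3] NPR: children NP:{A,C}, R:{T} ∪→ {A,C,T}; cost 1
[col 3] DMNPRSW: children DMSW:{G}, NPR:{A,C,T} ∪→ {A,C,G,T}; cost 1
[col 4] DS: children D:{A}, S:{T} ∪→ {A,T}; cost 1
[col 4] MW: children M:{A}, W:{A} ∩→ {A}; cost 0
[col 4] DMSW: children DS:{A,T}, MW:{A} ∩→ {A}; cost 0
[col 4] NP: children N:{G}, P:{G} ∩→ {G}; cost 0
[col 4] NPR: children NP:{G}, R:{C} ∪→ {C,G}; cost 1
[col 4] DMNPRSW: children DMSW:{A}, NPR:{C,G} ∪→ {A,C,G}; cost 1
[col 5] DS: children D:{A}, S:{G} ∪→ {A,G}; cost 1
[col 5] MW: children M:{C}, W:{C} ∩→ {C}; cost 0
[col 5] DMSW: children DS:{A,G}, MW:{C} ∪→ {A,C,G}; cost 1
[col 5] NP: children N:{T}, P:{T} ∩→ {T}; cost 0
[col 5] NPR: children NP:{T}, R:{G} ∪→ {G,T}; cost 1
[col 5] DMNPRSW: children DMSW:{A,C,G}, NPR:{G,T} ∩→ {G}; cost 0
[col 6] DS: children D:{G}, S:{C} ∪→ {C,G}; cost 1
[col 6] MW: children M:{C}, W:{C} ∩→ {C}; cost 0
[col 6] DMSW: children DS:{C,G}, MW:{C} ∩→ {C}; cost 0
[col 6] NP: children N:{A}, P:{A} ∩→ {A}; cost 0
[col 6] NPR: children NP:{A}, R:{C} ∪→ {A,C}; cost 1
[col 6] DMNPRSW: children DMSW:{C}, NPR:{A,C} ∩→ {C}; cost 0
[col 7] DS: children D:{A}, S:{C} ∪→ {A,C}; cost 1
[col 7] MW: children M:{A}, W:{A} ∩→ {A}; cost 0
[col 7] DMSW: children DS:{A,C}, MW:{A} ∩→ {A}; cost 0
[col 7] NP: children N:{T}, P:{T} ∩→ {T}; cost 0
[col 7] NPR: children NP:{T}, R:{G} ∪→ {G,T}; cost 1
[col 7] DMNPRSW: children DMSW:{A}, NPR:{G,T} ∪→ {A,G,T}; cost 1
per-site changes: [4, 4, 4, 5, 3, 3, 2, 3]; total = 28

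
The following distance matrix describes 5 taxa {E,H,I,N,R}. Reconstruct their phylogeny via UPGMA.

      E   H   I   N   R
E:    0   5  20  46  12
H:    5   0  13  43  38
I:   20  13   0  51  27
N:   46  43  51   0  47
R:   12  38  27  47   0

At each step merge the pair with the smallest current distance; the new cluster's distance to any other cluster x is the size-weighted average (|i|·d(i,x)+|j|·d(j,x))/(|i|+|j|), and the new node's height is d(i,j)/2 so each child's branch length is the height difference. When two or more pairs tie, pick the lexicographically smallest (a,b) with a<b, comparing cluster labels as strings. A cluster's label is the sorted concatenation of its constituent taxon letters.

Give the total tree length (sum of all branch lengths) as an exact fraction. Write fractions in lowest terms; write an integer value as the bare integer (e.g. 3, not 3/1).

1. join E+H (d=5) ⇒ EH; edges |E|=5/2, |H|=5/2
  updated: d(EH,I)=33/2, d(EH,N)=89/2, d(EH,R)=25
2. join EH+I (d=33/2) ⇒ EHI; edges |EH|=23/4, |I|=33/4
  updated: d(EHI,N)=140/3, d(EHI,R)=77/3
3. join EHI+R (d=77/3) ⇒ EHIR; edges |EHI|=55/12, |R|=77/6
  updated: d(EHIR,N)=187/4
4. join EHIR+N (d=187/4) ⇒ EHINR; edges |EHIR|=253/24, |N|=187/8
final tree: ((((E:5/2,H:5/2):23/4,I:33/4):55/12,R:77/6):253/24,N:187/8)
total length: 211/3

211/3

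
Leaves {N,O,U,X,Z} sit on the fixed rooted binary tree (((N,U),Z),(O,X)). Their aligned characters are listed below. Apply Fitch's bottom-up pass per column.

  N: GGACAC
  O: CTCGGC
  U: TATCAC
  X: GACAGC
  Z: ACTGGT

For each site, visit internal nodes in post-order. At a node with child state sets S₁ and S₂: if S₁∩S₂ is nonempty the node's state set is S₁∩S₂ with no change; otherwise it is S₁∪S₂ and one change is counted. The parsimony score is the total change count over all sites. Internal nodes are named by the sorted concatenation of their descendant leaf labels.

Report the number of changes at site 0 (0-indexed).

NU@0: {G} ∪ {T} = {G,T} (union, +1)
NUZ@0: {G,T} ∪ {A} = {A,G,T} (union, +1)
OX@0: {C} ∪ {G} = {C,G} (union, +1)
NOUXZ@0: {A,G,T} ∩ {C,G} = {G} (intersection, +0)
NU@1: {G} ∪ {A} = {A,G} (union, +1)
NUZ@1: {A,G} ∪ {C} = {A,C,G} (union, +1)
OX@1: {T} ∪ {A} = {A,T} (union, +1)
NOUXZ@1: {A,C,G} ∩ {A,T} = {A} (intersection, +0)
NU@2: {A} ∪ {T} = {A,T} (union, +1)
NUZ@2: {A,T} ∩ {T} = {T} (intersection, +0)
OX@2: {C} ∩ {C} = {C} (intersection, +0)
NOUXZ@2: {T} ∪ {C} = {C,T} (union, +1)
NU@3: {C} ∩ {C} = {C} (intersection, +0)
NUZ@3: {C} ∪ {G} = {C,G} (union, +1)
OX@3: {G} ∪ {A} = {A,G} (union, +1)
NOUXZ@3: {C,G} ∩ {A,G} = {G} (intersection, +0)
NU@4: {A} ∩ {A} = {A} (intersection, +0)
NUZ@4: {A} ∪ {G} = {A,G} (union, +1)
OX@4: {G} ∩ {G} = {G} (intersection, +0)
NOUXZ@4: {A,G} ∩ {G} = {G} (intersection, +0)
NU@5: {C} ∩ {C} = {C} (intersection, +0)
NUZ@5: {C} ∪ {T} = {C,T} (union, +1)
OX@5: {C} ∩ {C} = {C} (intersection, +0)
NOUXZ@5: {C,T} ∩ {C} = {C} (intersection, +0)
per-site changes: [3, 3, 2, 2, 1, 1]; total = 12

3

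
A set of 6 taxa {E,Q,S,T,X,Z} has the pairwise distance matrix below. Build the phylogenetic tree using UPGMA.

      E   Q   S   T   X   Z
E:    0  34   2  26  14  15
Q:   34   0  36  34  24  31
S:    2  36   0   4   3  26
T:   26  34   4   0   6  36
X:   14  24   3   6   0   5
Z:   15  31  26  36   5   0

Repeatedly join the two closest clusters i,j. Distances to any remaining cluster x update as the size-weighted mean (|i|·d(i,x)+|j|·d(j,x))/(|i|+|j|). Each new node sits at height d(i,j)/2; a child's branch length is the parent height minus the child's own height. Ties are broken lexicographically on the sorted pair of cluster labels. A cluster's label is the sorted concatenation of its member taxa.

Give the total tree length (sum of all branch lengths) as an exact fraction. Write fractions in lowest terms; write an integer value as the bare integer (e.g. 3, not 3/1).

1031/20

1. join E+S (d=2) ⇒ ES; edges |E|=1, |S|=1
  updated: d(ES,Q)=35, d(ES,T)=15, d(ES,X)=17/2, d(ES,Z)=41/2
2. join X+Z (d=5) ⇒ XZ; edges |X|=5/2, |Z|=5/2
  updated: d(ES,XZ)=29/2, d(Q,XZ)=55/2, d(T,XZ)=21
3. join ES+XZ (d=29/2) ⇒ ESXZ; edges |ES|=25/4, |XZ|=19/4
  updated: d(ESXZ,Q)=125/4, d(ESXZ,T)=18
4. join ESXZ+T (d=18) ⇒ ESTXZ; edges |ESXZ|=7/4, |T|=9
  updated: d(ESTXZ,Q)=159/5
5. join ESTXZ+Q (d=159/5) ⇒ EQSTXZ; edges |ESTXZ|=69/10, |Q|=159/10
final tree: ((((E:1,S:1):25/4,(X:5/2,Z:5/2):19/4):7/4,T:9):69/10,Q:159/10)
total length: 1031/20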